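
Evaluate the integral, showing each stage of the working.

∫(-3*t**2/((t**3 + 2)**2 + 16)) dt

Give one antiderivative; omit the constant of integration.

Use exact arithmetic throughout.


Step 1. Substitute u = t**3 + 2, turning ∫(-3*t**2/((t**3 + 2)**2 + 16)) dt into ∫(-1/(u**2 + 16)) du: now ∫(-1/(u**2 + 16)) du.
Step 2. Evaluate the standard form: now -atan(u/4)/4.
Step 3. Substitute back u = t**3 + 2: now -atan(t**3/4 + 1/2)/4.
Answer: -atan(t**3/4 + 1/2)/4.


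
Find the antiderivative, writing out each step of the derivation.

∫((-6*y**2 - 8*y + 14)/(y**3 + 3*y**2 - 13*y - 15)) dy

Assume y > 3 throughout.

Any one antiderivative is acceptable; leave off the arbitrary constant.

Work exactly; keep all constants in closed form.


Step 1. Decompose ∫((-6*y**2 - 8*y + 14)/(y**3 + 3*y**2 - 13*y - 15)) dy by partial fractions, (-6*y**2 - 8*y + 14)/(y**3 + 3*y**2 - 13*y - 15) = -3/(y + 5) - 1/(y + 1) - 2/(y - 3): now ∫(-2/(y - 3)) dy + ∫(-1/(y + 1)) dy + ∫(-3/(y + 5)) dy.
Step 2. Evaluate the standard form [assuming y > -1]: now -log(y + 1) + ∫(-2/(y - 3)) dy + ∫(-3/(y + 5)) dy.
Step 3. Evaluate the standard form [assuming y > 3]: now -2*log(y - 3) - log(y + 1) + ∫(-3/(y + 5)) dy.
Step 4. Evaluate the standard form [assuming y > -5]: now -2*log(y - 3) - log(y + 1) - 3*log(y + 5).
Answer: -2*log(y - 3) - log(y + 1) - 3*log(y + 5).


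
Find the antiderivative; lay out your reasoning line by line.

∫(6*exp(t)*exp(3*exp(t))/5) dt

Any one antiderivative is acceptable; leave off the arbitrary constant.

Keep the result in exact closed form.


Step 1. Substitute u = exp(t), turning ∫(6*exp(t)*exp(3*exp(t))/5) dt into ∫(6*exp(3*u)/5) du: now ∫(6*exp(3*u)/5) du.
Step 2. Evaluate the standard form: now 2*exp(3*u)/5.
Step 3. Substitute back u = exp(t): now 2*exp(3*exp(t))/5.
Answer: 2*exp(3*exp(t))/5.


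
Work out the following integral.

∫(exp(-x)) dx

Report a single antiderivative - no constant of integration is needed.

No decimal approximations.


Answer: -exp(-x).


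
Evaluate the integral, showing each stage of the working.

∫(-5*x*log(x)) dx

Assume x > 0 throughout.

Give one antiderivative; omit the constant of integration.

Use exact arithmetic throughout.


Step 1. Integrate ∫(-5*x*log(x)) dx by parts with u = log(x), dv = (-5*x) dx, so v = -5*x**2/2 [assuming x > 0]: now -5*x**2*log(x)/2 + ∫(5*x/2) dx.
Step 2. Evaluate the standard form: now -5*x**2*log(x)/2 + 5*x**2/4.
Answer: -5*x**2*log(x)/2 + 5*x**2/4.


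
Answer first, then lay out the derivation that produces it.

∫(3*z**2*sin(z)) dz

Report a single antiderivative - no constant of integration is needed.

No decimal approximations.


The answer is -3*z**2*cos(z) + 6*z*sin(z) + 6*cos(z).
Step 1. Integrate ∫(3*z**2*sin(z)) dz by parts with u = z**2, dv = (3*sin(z)) dz, so v = -3*cos(z): now -3*z**2*cos(z) + ∫(6*z*cos(z)) dz.
Step 2. Integrate ∫(6*z*cos(z)) dz by parts with u = z, dv = (6*cos(z)) dz, so v = 6*sin(z): now -3*z**2*cos(z) + 6*z*sin(z) + ∫(-6*sin(z)) dz.
Step 3. Evaluate the standard form: now -3*z**2*cos(z) + 6*z*sin(z) + 6*cos(z).
Answer: -3*z**2*cos(z) + 6*z*sin(z) + 6*cos(z).


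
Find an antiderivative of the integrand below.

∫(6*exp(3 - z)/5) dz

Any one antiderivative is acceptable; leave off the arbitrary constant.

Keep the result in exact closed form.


Answer: -6*exp(3 - z)/5.


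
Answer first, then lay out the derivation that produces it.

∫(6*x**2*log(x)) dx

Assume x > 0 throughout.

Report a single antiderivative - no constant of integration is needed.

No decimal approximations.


The answer is 2*x**3*log(x) - 2*x**3/3.
Step 1. Integrate ∫(6*x**2*log(x)) dx by parts with u = log(x), dv = (6*x**2) dx, so v = 2*x**3 [assuming x > 0]: now 2*x**3*log(x) + ∫(-2*x**2) dx.
Step 2. Evaluate the standard form: now 2*x**3*log(x) - 2*x**3/3.
Answer: 2*x**3*log(x) - 2*x**3/3.


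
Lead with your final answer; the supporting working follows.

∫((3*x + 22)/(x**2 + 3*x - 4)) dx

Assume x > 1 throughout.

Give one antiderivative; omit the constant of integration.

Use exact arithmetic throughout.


The answer is 5*log(x - 1) - 2*log(x + 4).
Step 1. Decompose ∫((3*x + 22)/(x**2 + 3*x - 4)) dx by partial fractions, (3*x + 22)/(x**2 + 3*x - 4) = -2/(x + 4) + 5/(x - 1): now ∫(5/(x - 1)) dx + ∫(-2/(x + 4)) dx.
Step 2. Evaluate the standard form [assuming x > 1]: now 5*log(x - 1) + ∫(-2/(x + 4)) dx.
Step 3. Evaluate the standard form [assuming x > -4]: now 5*log(x - 1) - 2*log(x + 4).
Answer: 5*log(x - 1) - 2*log(x + 4).


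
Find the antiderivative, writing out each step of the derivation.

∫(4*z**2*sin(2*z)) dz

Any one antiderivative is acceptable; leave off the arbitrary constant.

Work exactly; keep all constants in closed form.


Step 1. Integrate ∫(4*z**2*sin(2*z)) dz by parts with u = z**2, dv = (4*sin(2*z)) dz, so v = -2*cos(2*z): now -2*z**2*cos(2*z) + ∫(4*z*cos(2*z)) dz.
Step 2. Integrate ∫(4*z*cos(2*z)) dz by parts with u = z, dv = (4*cos(2*z)) dz, so v = 2*sin(2*z): now -2*z**2*cos(2*z) + 2*z*sin(2*z) + ∫(-2*sin(2*z)) dz.
Step 3. Evaluate the standard form: now -2*z**2*cos(2*z) + 2*z*sin(2*z) + cos(2*z).
Answer: -2*z**2*cos(2*z) + 2*z*sin(2*z) + cos(2*z).


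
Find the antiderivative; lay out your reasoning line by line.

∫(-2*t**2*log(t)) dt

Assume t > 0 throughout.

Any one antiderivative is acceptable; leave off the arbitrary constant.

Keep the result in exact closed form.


Step 1. Integrate ∫(-2*t**2*log(t)) dt by parts with u = log(t), dv = (-2*t**2) dt, so v = -2*t**3/3 [assuming t > 0]: now -2*t**3*log(t)/3 + ∫(2*t**2/3) dt.
Step 2. Evaluate the standard form: now -2*t**3*log(t)/3 + 2*t**3/9.
Answer: -2*t**3*log(t)/3 + 2*t**3/9.


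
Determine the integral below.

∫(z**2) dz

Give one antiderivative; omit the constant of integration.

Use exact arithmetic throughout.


Answer: z**3/3.


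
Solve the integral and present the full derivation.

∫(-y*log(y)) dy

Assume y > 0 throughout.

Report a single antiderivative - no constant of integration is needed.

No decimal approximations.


Step 1. Integrate ∫(-y*log(y)) dy by parts with u = log(y), dv = (-y) dy, so v = -y**2/2 [assuming y > 0]: now -y**2*log(y)/2 + ∫(y/2) dy.
Step 2. Evaluate the standard form: now -y**2*log(y)/2 + y**2/4.
Answer: -y**2*log(y)/2 + y**2/4.


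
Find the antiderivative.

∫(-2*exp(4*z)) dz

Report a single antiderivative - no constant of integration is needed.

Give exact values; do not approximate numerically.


Answer: -exp(4*z)/2.


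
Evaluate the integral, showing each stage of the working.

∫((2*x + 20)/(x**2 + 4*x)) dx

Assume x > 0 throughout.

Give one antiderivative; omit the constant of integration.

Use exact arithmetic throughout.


Step 1. Decompose ∫((2*x + 20)/(x**2 + 4*x)) dx by partial fractions, (2*x + 20)/(x**2 + 4*x) = -3/(x + 4) + 5/x: now ∫(5/x) dx + ∫(-3/(x + 4)) dx.
Step 2. Evaluate the standard form [assuming x > -4]: now -3*log(x + 4) + ∫(5/x) dx.
Step 3. Evaluate the standard form [assuming x > 0]: now 5*log(x) - 3*log(x + 4).
Answer: 5*log(x) - 3*log(x + 4).


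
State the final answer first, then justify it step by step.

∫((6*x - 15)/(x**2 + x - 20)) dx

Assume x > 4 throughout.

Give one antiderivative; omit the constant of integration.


The answer is log(x - 4) + 5*log(x + 5).
Step 1. Decompose ∫((6*x - 15)/(x**2 + x - 20)) dx by partial fractions, (6*x - 15)/(x**2 + x - 20) = 5/(x + 5) + 1/(x - 4): now ∫(1/(x - 4)) dx + ∫(5/(x + 5)) dx.
Step 2. Evaluate the standard form [assuming x > -5]: now 5*log(x + 5) + ∫(1/(x - 4)) dx.
Step 3. Evaluate the standard form [assuming x > 4]: now log(x - 4) + 5*log(x + 5).
Answer: log(x - 4) + 5*log(x + 5).


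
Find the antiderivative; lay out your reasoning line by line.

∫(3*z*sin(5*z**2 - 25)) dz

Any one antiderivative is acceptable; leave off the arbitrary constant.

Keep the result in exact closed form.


Step 1. Substitute u = z**2 - 5, turning ∫(3*z*sin(5*z**2 - 25)) dz into ∫(3*sin(5*u)/2) du: now ∫(3*sin(5*u)/2) du.
Step 2. Evaluate the standard form: now -3*cos(5*u)/10.
Step 3. Substitute back u = z**2 - 5: now -3*cos(5*z**2 - 25)/10.
Answer: -3*cos(5*z**2 - 25)/10.


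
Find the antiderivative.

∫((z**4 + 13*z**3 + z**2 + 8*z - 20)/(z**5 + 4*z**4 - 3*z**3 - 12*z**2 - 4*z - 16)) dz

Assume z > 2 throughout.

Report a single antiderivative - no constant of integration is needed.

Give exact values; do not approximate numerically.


Answer: log(z - 2) + 3*log(z + 2) - 3*log(z + 4) + atan(z).


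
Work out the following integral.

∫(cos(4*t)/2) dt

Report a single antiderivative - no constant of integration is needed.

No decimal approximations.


Answer: sin(4*t)/8.


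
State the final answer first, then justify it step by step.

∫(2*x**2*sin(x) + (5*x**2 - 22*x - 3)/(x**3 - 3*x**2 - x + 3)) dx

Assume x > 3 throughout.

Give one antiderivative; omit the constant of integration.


The answer is -2*x**2*cos(x) + 4*x*sin(x) - 3*log(x - 3) + 5*log(x - 1) + 3*log(x + 1) + 4*cos(x).
Step 1. Rewrite: now ∫(2*x**2*sin(x)) dx + ∫((5*x**2 - 22*x - 3)/(x**3 - 3*x**2 - x + 3)) dx.
Step 2. Integrate ∫(2*x**2*sin(x)) dx by parts with u = x**2, dv = (2*sin(x)) dx, so v = -2*cos(x): now -2*x**2*cos(x) + ∫(4*x*cos(x)) dx + ∫((5*x**2 - 22*x - 3)/(x**3 - 3*x**2 - x + 3)) dx.
Step 3. Integrate ∫(4*x*cos(x)) dx by parts with u = x, dv = (4*cos(x)) dx, so v = 4*sin(x): now -2*x**2*cos(x) + 4*x*sin(x) + ∫((5*x**2 - 22*x - 3)/(x**3 - 3*x**2 - x + 3)) dx + ∫(-4*sin(x)) dx.
Step 4. Evaluate the standard form: now -2*x**2*cos(x) + 4*x*sin(x) + 4*cos(x) + ∫((5*x**2 - 22*x - 3)/(x**3 - 3*x**2 - x + 3)) dx.
Step 5. Decompose ∫((5*x**2 - 22*x - 3)/(x**3 - 3*x**2 - x + 3)) dx by partial fractions, (5*x**2 - 22*x - 3)/(x**3 - 3*x**2 - x + 3) = 3/(x + 1) + 5/(x - 1) - 3/(x - 3): now -2*x**2*cos(x) + 4*x*sin(x) + 4*cos(x) + ∫(-3/(x - 3)) dx + ∫(5/(x - 1)) dx + ∫(3/(x + 1)) dx.
Step 6. Evaluate the standard form [assuming x > -1]: now -2*x**2*cos(x) + 4*x*sin(x) + 3*log(x + 1) + 4*cos(x) + ∫(-3/(x - 3)) dx + ∫(5/(x - 1)) dx.
Step 7. Evaluate the standard form [assuming x > 1]: now -2*x**2*cos(x) + 4*x*sin(x) + 5*log(x - 1) + 3*log(x + 1) + 4*cos(x) + ∫(-3/(x - 3)) dx.
Step 8. Evaluate the standard form [assuming x > 3]: now -2*x**2*cos(x) + 4*x*sin(x) - 3*log(x - 3) + 5*log(x - 1) + 3*log(x + 1) + 4*cos(x).
Answer: -2*x**2*cos(x) + 4*x*sin(x) - 3*log(x - 3) + 5*log(x - 1) + 3*log(x + 1) + 4*cos(x).


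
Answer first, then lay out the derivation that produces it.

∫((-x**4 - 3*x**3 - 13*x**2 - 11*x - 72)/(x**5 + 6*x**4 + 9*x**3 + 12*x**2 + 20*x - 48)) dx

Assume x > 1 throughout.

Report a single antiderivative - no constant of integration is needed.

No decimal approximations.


The answer is -log(x - 1) + 3*log(x + 3) - 3*log(x + 4) + atan(x/2)/2.
Step 1. Decompose ∫((-x**4 - 3*x**3 - 13*x**2 - 11*x - 72)/(x**5 + 6*x**4 + 9*x**3 + 12*x**2 + 20*x - 48)) dx by partial fractions, (-x**4 - 3*x**3 - 13*x**2 - 11*x - 72)/(x**5 + 6*x**4 + 9*x**3 + 12*x**2 + 20*x - 48) = 1/(x**2 + 4) - 3/(x + 4) + 3/(x + 3) - 1/(x - 1): now ∫(-1/(x - 1)) dx + ∫(3/(x + 3)) dx + ∫(-3/(x + 4)) dx + ∫(1/(x**2 + 4)) dx.
Step 2. Evaluate the standard form [assuming x > -3]: now 3*log(x + 3) + ∫(-1/(x - 1)) dx + ∫(-3/(x + 4)) dx + ∫(1/(x**2 + 4)) dx.
Step 3. Evaluate the standard form [assuming x > 1]: now -log(x - 1) + 3*log(x + 3) + ∫(-3/(x + 4)) dx + ∫(1/(x**2 + 4)) dx.
Step 4. Evaluate the standard form [assuming x > -4]: now -log(x - 1) + 3*log(x + 3) - 3*log(x + 4) + ∫(1/(x**2 + 4)) dx.
Step 5. Evaluate the standard form: now -log(x - 1) + 3*log(x + 3) - 3*log(x + 4) + atan(x/2)/2.
Answer: -log(x - 1) + 3*log(x + 3) - 3*log(x + 4) + atan(x/2)/2.


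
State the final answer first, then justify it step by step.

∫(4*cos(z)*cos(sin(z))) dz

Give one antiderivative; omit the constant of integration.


The answer is 4*sin(sin(z)).
Step 1. Substitute u = sin(z), turning ∫(4*cos(z)*cos(sin(z))) dz into ∫(4*cos(u)) du: now ∫(4*cos(u)) du.
Step 2. Evaluate the standard form: now 4*sin(u).
Step 3. Substitute back u = sin(z): now 4*sin(sin(z)).
Answer: 4*sin(sin(z)).


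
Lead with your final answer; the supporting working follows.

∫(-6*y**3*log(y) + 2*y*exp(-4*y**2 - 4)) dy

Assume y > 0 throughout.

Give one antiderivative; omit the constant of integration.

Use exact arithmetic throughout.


The answer is -3*y**4*log(y)/2 + 3*y**4/8 - exp(-4*y**2 - 4)/4.
Step 1. Rewrite: now ∫(2*y*exp(-4*y**2 - 4)) dy + ∫(-6*y**3*log(y)) dy.
Step 2. Integrate ∫(-6*y**3*log(y)) dy by parts with u = log(y), dv = (-6*y**3) dy, so v = -3*y**4/2 [assuming y > 0]: now -3*y**4*log(y)/2 + ∫(3*y**3/2) dy + ∫(2*y*exp(-4*y**2 - 4)) dy.
Step 3. Evaluate the standard form: now -3*y**4*log(y)/2 + 3*y**4/8 + ∫(2*y*exp(-4*y**2 - 4)) dy.
Step 4. Substitute u = y**2 + 1, turning ∫(2*y*exp(-4*y**2 - 4)) dy into ∫(exp(-4*u)) du: now -3*y**4*log(y)/2 + 3*y**4/8 + ∫(exp(-4*u)) du.
Step 5. Evaluate the standard form: now -3*y**4*log(y)/2 + 3*y**4/8 - exp(-4*u)/4.
Step 6. Substitute back u = y**2 + 1: now -3*y**4*log(y)/2 + 3*y**4/8 - exp(-4*y**2 - 4)/4.
Answer: -3*y**4*log(y)/2 + 3*y**4/8 - exp(-4*y**2 - 4)/4.


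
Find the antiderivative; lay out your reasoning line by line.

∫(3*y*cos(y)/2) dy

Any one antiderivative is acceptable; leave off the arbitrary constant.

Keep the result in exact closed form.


Step 1. Integrate ∫(3*y*cos(y)/2) dy by parts with u = y, dv = (3*cos(y)/2) dy, so v = 3*sin(y)/2: now 3*y*sin(y)/2 + ∫(-3*sin(y)/2) dy.
Step 2. Evaluate the standard form: now 3*y*sin(y)/2 + 3*cos(y)/2.
Answer: 3*y*sin(y)/2 + 3*cos(y)/2.


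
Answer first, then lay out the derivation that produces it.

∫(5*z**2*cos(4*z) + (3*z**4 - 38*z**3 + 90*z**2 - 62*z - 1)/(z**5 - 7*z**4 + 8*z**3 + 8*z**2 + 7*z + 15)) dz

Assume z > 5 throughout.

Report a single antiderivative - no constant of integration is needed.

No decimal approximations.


The answer is 5*z**2*sin(4*z)/4 + 5*z*cos(4*z)/8 - 3*log(z - 5) + 2*log(z - 3) + 4*log(z + 1) - 5*sin(4*z)/32 - 4*atan(z).
Step 1. Rewrite: now ∫(5*z**2*cos(4*z)) dz + ∫((3*z**4 - 38*z**3 + 90*z**2 - 62*z - 1)/(z**5 - 7*z**4 + 8*z**3 + 8*z**2 + 7*z + 15)) dz.
Step 2. Decompose ∫((3*z**4 - 38*z**3 + 90*z**2 - 62*z - 1)/(z**5 - 7*z**4 + 8*z**3 + 8*z**2 + 7*z + 15)) dz by partial fractions, (3*z**4 - 38*z**3 + 90*z**2 - 62*z - 1)/(z**5 - 7*z**4 + 8*z**3 + 8*z**2 + 7*z + 15) = -4/(z**2 + 1) + 4/(z + 1) + 2/(z - 3) - 3/(z - 5): now ∫(5*z**2*cos(4*z)) dz + ∫(-3/(z - 5)) dz + ∫(2/(z - 3)) dz + ∫(4/(z + 1)) dz + ∫(-4/(z**2 + 1)) dz.
Step 3. Evaluate the standard form [assuming z > -1]: now 4*log(z + 1) + ∫(5*z**2*cos(4*z)) dz + ∫(-3/(z - 5)) dz + ∫(2/(z - 3)) dz + ∫(-4/(z**2 + 1)) dz.
Step 4. Evaluate the standard form [assuming z > 3]: now 2*log(z - 3) + 4*log(z + 1) + ∫(5*z**2*cos(4*z)) dz + ∫(-3/(z - 5)) dz + ∫(-4/(z**2 + 1)) dz.
Step 5. Evaluate the standard form [assuming z > 5]: now -3*log(z - 5) + 2*log(z - 3) + 4*log(z + 1) + ∫(5*z**2*cos(4*z)) dz + ∫(-4/(z**2 + 1)) dz.
Step 6. Evaluate the standard form: now -3*log(z - 5) + 2*log(z - 3) + 4*log(z + 1) - 4*atan(z) + ∫(5*z**2*cos(4*z)) dz.
Step 7. Integrate ∫(5*z**2*cos(4*z)) dz by parts with u = z**2, dv = (5*cos(4*z)) dz, so v = 5*sin(4*z)/4: now 5*z**2*sin(4*z)/4 - 3*log(z - 5) + 2*log(z - 3) + 4*log(z + 1) - 4*atan(z) + ∫(-5*z*sin(4*z)/2) dz.
Step 8. Integrate ∫(-5*z*sin(4*z)/2) dz by parts with u = z, dv = (-5*sin(4*z)/2) dz, so v = 5*cos(4*z)/8: now 5*z**2*sin(4*z)/4 + 5*z*cos(4*z)/8 - 3*log(z - 5) + 2*log(z - 3) + 4*log(z + 1) - 4*atan(z) + ∫(-5*cos(4*z)/8) dz.
Step 9. Evaluate the standard form: now 5*z**2*sin(4*z)/4 + 5*z*cos(4*z)/8 - 3*log(z - 5) + 2*log(z - 3) + 4*log(z + 1) - 5*sin(4*z)/32 - 4*atan(z).
Answer: 5*z**2*sin(4*z)/4 + 5*z*cos(4*z)/8 - 3*log(z - 5) + 2*log(z - 3) + 4*log(z + 1) - 5*sin(4*z)/32 - 4*atan(z).


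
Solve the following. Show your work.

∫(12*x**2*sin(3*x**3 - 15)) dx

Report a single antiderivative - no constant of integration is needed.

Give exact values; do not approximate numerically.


Step 1. Substitute u = x**3 - 5, turning ∫(12*x**2*sin(3*x**3 - 15)) dx into ∫(4*sin(3*u)) du: now ∫(4*sin(3*u)) du.
Step 2. Evaluate the standard form: now -4*cos(3*u)/3.
Step 3. Substitute back u = x**3 - 5: now -4*cos(3*x**3 - 15)/3.
Answer: -4*cos(3*x**3 - 15)/3.


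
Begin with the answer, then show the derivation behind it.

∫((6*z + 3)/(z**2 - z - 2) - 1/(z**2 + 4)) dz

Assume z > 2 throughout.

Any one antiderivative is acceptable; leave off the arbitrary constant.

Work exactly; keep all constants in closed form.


The answer is 5*log(z - 2) + log(z + 1) - atan(z/2)/2.
Step 1. Rewrite: now ∫((6*z + 3)/(z**2 - z - 2)) dz + ∫(-1/(z**2 + 4)) dz.
Step 2. Evaluate the standard form: now -atan(z/2)/2 + ∫((6*z + 3)/(z**2 - z - 2)) dz.
Step 3. Decompose ∫((6*z + 3)/(z**2 - z - 2)) dz by partial fractions, (6*z + 3)/(z**2 - z - 2) = 1/(z + 1) + 5/(z - 2): now -atan(z/2)/2 + ∫(5/(z - 2)) dz + ∫(1/(z + 1)) dz.
Step 4. Evaluate the standard form [assuming z > -1]: now log(z + 1) - atan(z/2)/2 + ∫(5/(z - 2)) dz.
Step 5. Evaluate the standard form [assuming z > 2]: now 5*log(z - 2) + log(z + 1) - atan(z/2)/2.
Answer: 5*log(z - 2) + log(z + 1) - atan(z/2)/2.


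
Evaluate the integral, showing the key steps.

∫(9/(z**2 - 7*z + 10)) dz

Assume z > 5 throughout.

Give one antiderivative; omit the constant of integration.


Step 1. Decompose ∫(9/(z**2 - 7*z + 10)) dz by partial fractions, 9/(z**2 - 7*z + 10) = -3/(z - 2) + 3/(z - 5): now ∫(3/(z - 5)) dz + ∫(-3/(z - 2)) dz.
Step 2. Evaluate the standard form [assuming z > 2]: now -3*log(z - 2) + ∫(3/(z - 5)) dz.
Step 3. Evaluate the standard form [assuming z > 5]: now 3*log(z - 5) - 3*log(z - 2).
Answer: 3*log(z - 5) - 3*log(z - 2).


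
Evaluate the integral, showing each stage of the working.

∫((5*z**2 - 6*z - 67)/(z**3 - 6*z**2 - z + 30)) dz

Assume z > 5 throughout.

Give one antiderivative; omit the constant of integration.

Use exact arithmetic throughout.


Step 1. Decompose ∫((5*z**2 - 6*z - 67)/(z**3 - 6*z**2 - z + 30)) dz by partial fractions, (5*z**2 - 6*z - 67)/(z**3 - 6*z**2 - z + 30) = -1/(z + 2) + 4/(z - 3) + 2/(z - 5): now ∫(2/(z - 5)) dz + ∫(4/(z - 3)) dz + ∫(-1/(z + 2)) dz.
Step 2. Evaluate the standard form [assuming z > -2]: now -log(z + 2) + ∫(2/(z - 5)) dz + ∫(4/(z - 3)) dz.
Step 3. Evaluate the standard form [assuming z > 3]: now 4*log(z - 3) - log(z + 2) + ∫(2/(z - 5)) dz.
Step 4. Evaluate the standard form [assuming z > 5]: now 2*log(z - 5) + 4*log(z - 3) - log(z + 2).
Answer: 2*log(z - 5) + 4*log(z - 3) - log(z + 2).


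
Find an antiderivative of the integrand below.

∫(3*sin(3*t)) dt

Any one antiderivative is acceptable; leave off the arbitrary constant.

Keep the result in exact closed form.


Answer: -cos(3*t).


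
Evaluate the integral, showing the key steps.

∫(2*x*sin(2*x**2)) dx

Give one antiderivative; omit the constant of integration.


Step 1. Substitute u = x**2, turning ∫(2*x*sin(2*x**2)) dx into ∫(sin(2*u)) du: now ∫(sin(2*u)) du.
Step 2. Evaluate the standard form: now -cos(2*u)/2.
Step 3. Substitute back u = x**2: now -cos(2*x**2)/2.
Answer: -cos(2*x**2)/2.


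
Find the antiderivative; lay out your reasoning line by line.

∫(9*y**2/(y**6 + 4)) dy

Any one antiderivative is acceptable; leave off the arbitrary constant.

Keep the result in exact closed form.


Step 1. Substitute u = y**3, turning ∫(9*y**2/(y**6 + 4)) dy into ∫(3/(u**2 + 4)) du: now ∫(3/(u**2 + 4)) du.
Step 2. Evaluate the standard form: now 3*atan(u/2)/2.
Step 3. Substitute back u = y**3: now 3*atan(y**3/2)/2.
Answer: 3*atan(y**3/2)/2.


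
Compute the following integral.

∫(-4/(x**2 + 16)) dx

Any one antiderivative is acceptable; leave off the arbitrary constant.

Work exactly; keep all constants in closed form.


Answer: -atan(x/4).


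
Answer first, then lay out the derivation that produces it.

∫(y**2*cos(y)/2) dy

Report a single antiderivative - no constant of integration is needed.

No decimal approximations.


The answer is y**2*sin(y)/2 + y*cos(y) - sin(y).
Step 1. Integrate ∫(y**2*cos(y)/2) dy by parts with u = y**2, dv = (cos(y)/2) dy, so v = sin(y)/2: now y**2*sin(y)/2 + ∫(-y*sin(y)) dy.
Step 2. Integrate ∫(-y*sin(y)) dy by parts with u = y, dv = (-sin(y)) dy, so v = cos(y): now y**2*sin(y)/2 + y*cos(y) + ∫(-cos(y)) dy.
Step 3. Evaluate the standard form: now y**2*sin(y)/2 + y*cos(y) - sin(y).
Answer: y**2*sin(y)/2 + y*cos(y) - sin(y).


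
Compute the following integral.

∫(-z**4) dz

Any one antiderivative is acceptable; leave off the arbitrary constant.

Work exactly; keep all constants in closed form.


Answer: -z**5/5.


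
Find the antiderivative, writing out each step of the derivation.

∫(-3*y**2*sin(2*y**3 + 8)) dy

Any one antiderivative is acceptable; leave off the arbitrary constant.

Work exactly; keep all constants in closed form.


Step 1. Substitute u = y**3 + 4, turning ∫(-3*y**2*sin(2*y**3 + 8)) dy into ∫(-sin(2*u)) du: now ∫(-sin(2*u)) du.
Step 2. Evaluate the standard form: now cos(2*u)/2.
Step 3. Substitute back u = y**3 + 4: now cos(2*y**3 + 8)/2.
Answer: cos(2*y**3 + 8)/2.


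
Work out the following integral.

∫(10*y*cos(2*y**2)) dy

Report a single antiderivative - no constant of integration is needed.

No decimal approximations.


Answer: 5*sin(2*y**2)/2.


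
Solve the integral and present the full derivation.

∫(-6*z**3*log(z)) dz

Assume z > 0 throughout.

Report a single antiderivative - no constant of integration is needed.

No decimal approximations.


Step 1. Integrate ∫(-6*z**3*log(z)) dz by parts with u = log(z), dv = (-6*z**3) dz, so v = -3*z**4/2 [assuming z > 0]: now -3*z**4*log(z)/2 + ∫(3*z**3/2) dz.
Step 2. Evaluate the standard form: now -3*z**4*log(z)/2 + 3*z**4/8.
Answer: -3*z**4*log(z)/2 + 3*z**4/8.


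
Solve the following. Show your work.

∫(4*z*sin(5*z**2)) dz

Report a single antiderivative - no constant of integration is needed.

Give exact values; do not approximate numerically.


Step 1. Substitute u = z**2, turning ∫(4*z*sin(5*z**2)) dz into ∫(2*sin(5*u)) du: now ∫(2*sin(5*u)) du.
Step 2. Evaluate the standard form: now -2*cos(5*u)/5.
Step 3. Substitute back u = z**2: now -2*cos(5*z**2)/5.
Answer: -2*cos(5*z**2)/5.


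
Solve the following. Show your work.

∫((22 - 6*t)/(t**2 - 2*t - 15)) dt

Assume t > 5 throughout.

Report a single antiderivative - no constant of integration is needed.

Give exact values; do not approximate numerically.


Step 1. Decompose ∫((22 - 6*t)/(t**2 - 2*t - 15)) dt by partial fractions, (22 - 6*t)/(t**2 - 2*t - 15) = -5/(t + 3) - 1/(t - 5): now ∫(-1/(t - 5)) dt + ∫(-5/(t + 3)) dt.
Step 2. Evaluate the standard form [assuming t > 5]: now -log(t - 5) + ∫(-5/(t + 3)) dt.
Step 3. Evaluate the standard form [assuming t > -3]: now -log(t - 5) - 5*log(t + 3).
Answer: -log(t - 5) - 5*log(t + 3).


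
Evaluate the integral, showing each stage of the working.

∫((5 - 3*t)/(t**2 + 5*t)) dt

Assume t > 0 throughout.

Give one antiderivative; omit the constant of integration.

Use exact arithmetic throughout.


Step 1. Decompose ∫((5 - 3*t)/(t**2 + 5*t)) dt by partial fractions, (5 - 3*t)/(t**2 + 5*t) = -4/(t + 5) + 1/t: now ∫(1/t) dt + ∫(-4/(t + 5)) dt.
Step 2. Evaluate the standard form [assuming t > 0]: now log(t) + ∫(-4/(t + 5)) dt.
Step 3. Evaluate the standard form [assuming t > -5]: now log(t) - 4*log(t + 5).
Answer: log(t) - 4*log(t + 5).


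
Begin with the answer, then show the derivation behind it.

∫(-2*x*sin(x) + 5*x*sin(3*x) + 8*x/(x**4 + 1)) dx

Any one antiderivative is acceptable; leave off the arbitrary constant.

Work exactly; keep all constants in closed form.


The answer is 2*x*cos(x) - 5*x*cos(3*x)/3 - 2*sin(x) + 5*sin(3*x)/9 + 4*atan(x**2).
Step 1. Rewrite: now ∫(8*x/(x**4 + 1)) dx + ∫(-2*x*sin(x)) dx + ∫(5*x*sin(3*x)) dx.
Step 2. Substitute u = x**2, turning ∫(8*x/(x**4 + 1)) dx into ∫(4/(u**2 + 1)) du: now ∫(-2*x*sin(x)) dx + ∫(5*x*sin(3*x)) dx + ∫(4/(u**2 + 1)) du.
Step 3. Evaluate the standard form: now 4*atan(u) + ∫(-2*x*sin(x)) dx + ∫(5*x*sin(3*x)) dx.
Step 4. Substitute back u = x**2: now 4*atan(x**2) + ∫(-2*x*sin(x)) dx + ∫(5*x*sin(3*x)) dx.
Step 5. Integrate ∫(5*x*sin(3*x)) dx by parts with u = x, dv = (5*sin(3*x)) dx, so v = -5*cos(3*x)/3: now -5*x*cos(3*x)/3 + 4*atan(x**2) + ∫(-2*x*sin(x)) dx + ∫(5*cos(3*x)/3) dx.
Step 6. Evaluate the standard form: now -5*x*cos(3*x)/3 + 5*sin(3*x)/9 + 4*atan(x**2) + ∫(-2*x*sin(x)) dx.
Step 7. Integrate ∫(-2*x*sin(x)) dx by parts with u = x, dv = (-2*sin(x)) dx, so v = 2*cos(x): now 2*x*cos(x) - 5*x*cos(3*x)/3 + 5*sin(3*x)/9 + 4*atan(x**2) + ∫(-2*cos(x)) dx.
Step 8. Evaluate the standard form: now 2*x*cos(x) - 5*x*cos(3*x)/3 - 2*sin(x) + 5*sin(3*x)/9 + 4*atan(x**2).
Answer: 2*x*cos(x) - 5*x*cos(3*x)/3 - 2*sin(x) + 5*sin(3*x)/9 + 4*atan(x**2).


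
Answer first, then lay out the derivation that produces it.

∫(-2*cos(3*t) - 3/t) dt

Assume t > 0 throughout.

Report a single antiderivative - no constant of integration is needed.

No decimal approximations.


The answer is -3*log(t) - 2*sin(3*t)/3.
Step 1. Rewrite: now ∫(-3/t) dt + ∫(-2*cos(3*t)) dt.
Step 2. Evaluate the standard form [assuming t > 0]: now -3*log(t) + ∫(-2*cos(3*t)) dt.
Step 3. Evaluate the standard form: now -3*log(t) - 2*sin(3*t)/3.
Answer: -3*log(t) - 2*sin(3*t)/3.


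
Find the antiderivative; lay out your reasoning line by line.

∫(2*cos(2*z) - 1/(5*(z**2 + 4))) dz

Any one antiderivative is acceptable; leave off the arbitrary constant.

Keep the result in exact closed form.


Step 1. Rewrite: now ∫(-1/(5*(z**2 + 4))) dz + ∫(2*cos(2*z)) dz.
Step 2. Evaluate the standard form: now -atan(z/2)/10 + ∫(2*cos(2*z)) dz.
Step 3. Evaluate the standard form: now sin(2*z) - atan(z/2)/10.
Answer: sin(2*z) - atan(z/2)/10.


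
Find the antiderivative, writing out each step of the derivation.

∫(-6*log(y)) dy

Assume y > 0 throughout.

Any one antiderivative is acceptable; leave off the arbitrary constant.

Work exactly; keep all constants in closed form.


Step 1. Integrate ∫(-6*log(y)) dy by parts with u = log(y), dv = (-6) dy, so v = -6*y [assuming y > 0]: now -6*y*log(y) + ∫(6) dy.
Step 2. Evaluate the standard form: now -6*y*log(y) + 6*y.
Answer: -6*y*log(y) + 6*y.


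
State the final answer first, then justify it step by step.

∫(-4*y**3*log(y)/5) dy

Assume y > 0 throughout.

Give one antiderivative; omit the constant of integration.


The answer is -y**4*log(y)/5 + y**4/20.
Step 1. Integrate ∫(-4*y**3*log(y)/5) dy by parts with u = log(y), dv = (-4*y**3/5) dy, so v = -y**4/5 [assuming y > 0]: now -y**4*log(y)/5 + ∫(y**3/5) dy.
Step 2. Evaluate the standard form: now -y**4*log(y)/5 + y**4/20.
Answer: -y**4*log(y)/5 + y**4/20.


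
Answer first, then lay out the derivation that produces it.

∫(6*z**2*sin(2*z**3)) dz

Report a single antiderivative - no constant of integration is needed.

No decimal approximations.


The answer is -cos(2*z**3).
Step 1. Substitute u = z**3, turning ∫(6*z**2*sin(2*z**3)) dz into ∫(2*sin(2*u)) du: now ∫(2*sin(2*u)) du.
Step 2. Evaluate the standard form: now -cos(2*u).
Step 3. Substitute back u = z**3: now -cos(2*z**3).
Answer: -cos(2*z**3).


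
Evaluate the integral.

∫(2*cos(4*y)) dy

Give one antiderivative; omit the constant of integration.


Answer: sin(4*y)/2.


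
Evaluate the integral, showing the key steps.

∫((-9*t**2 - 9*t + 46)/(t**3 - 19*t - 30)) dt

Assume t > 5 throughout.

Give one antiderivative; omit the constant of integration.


Step 1. Decompose ∫((-9*t**2 - 9*t + 46)/(t**3 - 19*t - 30)) dt by partial fractions, (-9*t**2 - 9*t + 46)/(t**3 - 19*t - 30) = -1/(t + 3) - 4/(t + 2) - 4/(t - 5): now ∫(-4/(t - 5)) dt + ∫(-4/(t + 2)) dt + ∫(-1/(t + 3)) dt.
Step 2. Evaluate the standard form [assuming t > -3]: now -log(t + 3) + ∫(-4/(t - 5)) dt + ∫(-4/(t + 2)) dt.
Step 3. Evaluate the standard form [assuming t > -2]: now -4*log(t + 2) - log(t + 3) + ∫(-4/(t - 5)) dt.
Step 4. Evaluate the standard form [assuming t > 5]: now -4*log(t - 5) - 4*log(t + 2) - log(t + 3).
Answer: -4*log(t - 5) - 4*log(t + 2) - log(t + 3).


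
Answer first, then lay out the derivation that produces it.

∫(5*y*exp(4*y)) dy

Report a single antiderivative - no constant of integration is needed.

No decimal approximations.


The answer is 5*y*exp(4*y)/4 - 5*exp(4*y)/16.
Step 1. Integrate ∫(5*y*exp(4*y)) dy by parts with u = y, dv = (5*exp(4*y)) dy, so v = 5*exp(4*y)/4: now 5*y*exp(4*y)/4 + ∫(-5*exp(4*y)/4) dy.
Step 2. Evaluate the standard form: now 5*y*exp(4*y)/4 - 5*exp(4*y)/16.
Answer: 5*y*exp(4*y)/4 - 5*exp(4*y)/16.


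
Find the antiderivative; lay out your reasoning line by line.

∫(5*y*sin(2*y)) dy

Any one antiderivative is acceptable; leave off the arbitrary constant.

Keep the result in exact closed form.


Step 1. Integrate ∫(5*y*sin(2*y)) dy by parts with u = y, dv = (5*sin(2*y)) dy, so v = -5*cos(2*y)/2: now -5*y*cos(2*y)/2 + ∫(5*cos(2*y)/2) dy.
Step 2. Evaluate the standard form: now -5*y*cos(2*y)/2 + 5*sin(2*y)/4.
Answer: -5*y*cos(2*y)/2 + 5*sin(2*y)/4.


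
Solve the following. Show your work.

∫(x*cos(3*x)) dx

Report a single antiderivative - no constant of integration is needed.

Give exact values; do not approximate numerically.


Step 1. Integrate ∫(x*cos(3*x)) dx by parts with u = x, dv = (cos(3*x)) dx, so v = sin(3*x)/3: now x*sin(3*x)/3 + ∫(-sin(3*x)/3) dx.
Step 2. Evaluate the standard form: now x*sin(3*x)/3 + cos(3*x)/9.
Answer: x*sin(3*x)/3 + cos(3*x)/9.


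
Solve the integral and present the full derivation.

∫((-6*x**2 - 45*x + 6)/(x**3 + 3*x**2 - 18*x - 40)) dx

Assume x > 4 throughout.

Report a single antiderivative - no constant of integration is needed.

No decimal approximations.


Step 1. Decompose ∫((-6*x**2 - 45*x + 6)/(x**3 + 3*x**2 - 18*x - 40)) dx by partial fractions, (-6*x**2 - 45*x + 6)/(x**3 + 3*x**2 - 18*x - 40) = 3/(x + 5) - 4/(x + 2) - 5/(x - 4): now ∫(-5/(x - 4)) dx + ∫(-4/(x + 2)) dx + ∫(3/(x + 5)) dx.
Step 2. Evaluate the standard form [assuming x > -5]: now 3*log(x + 5) + ∫(-5/(x - 4)) dx + ∫(-4/(x + 2)) dx.
Step 3. Evaluate the standard form [assuming x > 4]: now -5*log(x - 4) + 3*log(x + 5) + ∫(-4/(x + 2)) dx.
Step 4. Evaluate the standard form [assuming x > -2]: now -5*log(x - 4) - 4*log(x + 2) + 3*log(x + 5).
Answer: -5*log(x - 4) - 4*log(x + 2) + 3*log(x + 5).


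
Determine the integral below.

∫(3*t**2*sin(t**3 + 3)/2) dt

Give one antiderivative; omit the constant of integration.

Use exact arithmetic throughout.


Answer: -cos(t**3 + 3)/2.


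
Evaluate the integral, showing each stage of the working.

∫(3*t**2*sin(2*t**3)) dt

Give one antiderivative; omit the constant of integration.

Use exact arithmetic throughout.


Step 1. Substitute u = t**3, turning ∫(3*t**2*sin(2*t**3)) dt into ∫(sin(2*u)) du: now ∫(sin(2*u)) du.
Step 2. Evaluate the standard form: now -cos(2*u)/2.
Step 3. Substitute back u = t**3: now -cos(2*t**3)/2.
Answer: -cos(2*t**3)/2.


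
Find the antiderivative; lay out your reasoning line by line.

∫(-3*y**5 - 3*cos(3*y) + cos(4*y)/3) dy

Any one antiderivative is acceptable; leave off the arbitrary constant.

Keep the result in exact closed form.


Step 1. Rewrite: now ∫(-3*y**5) dy + ∫(-3*cos(3*y)) dy + ∫(cos(4*y)/3) dy.
Step 2. Evaluate the standard form: now -y**6/2 + ∫(-3*cos(3*y)) dy + ∫(cos(4*y)/3) dy.
Step 3. Evaluate the standard form: now -y**6/2 - sin(3*y) + ∫(cos(4*y)/3) dy.
Step 4. Evaluate the standard form: now -y**6/2 - sin(3*y) + sin(4*y)/12.
Answer: -y**6/2 - sin(3*y) + sin(4*y)/12.


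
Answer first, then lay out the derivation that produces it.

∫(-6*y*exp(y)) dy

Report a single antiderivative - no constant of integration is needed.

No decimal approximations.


The answer is -6*y*exp(y) + 6*exp(y).
Step 1. Integrate ∫(-6*y*exp(y)) dy by parts with u = y, dv = (-6*exp(y)) dy, so v = -6*exp(y): now -6*y*exp(y) + ∫(6*exp(y)) dy.
Step 2. Evaluate the standard form: now -6*y*exp(y) + 6*exp(y).
Answer: -6*y*exp(y) + 6*exp(y).


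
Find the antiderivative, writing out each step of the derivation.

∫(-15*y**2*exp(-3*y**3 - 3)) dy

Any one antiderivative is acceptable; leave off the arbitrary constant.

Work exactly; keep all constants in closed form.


Step 1. Substitute u = y**3 + 1, turning ∫(-15*y**2*exp(-3*y**3 - 3)) dy into ∫(-5*exp(-3*u)) du: now ∫(-5*exp(-3*u)) du.
Step 2. Evaluate the standard form: now 5*exp(-3*u)/3.
Step 3. Substitute back u = y**3 + 1: now 5*exp(-3*y**3 - 3)/3.
Answer: 5*exp(-3*y**3 - 3)/3.


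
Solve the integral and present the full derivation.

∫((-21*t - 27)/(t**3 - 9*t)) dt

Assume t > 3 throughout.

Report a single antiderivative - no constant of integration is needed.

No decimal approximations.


Step 1. Decompose ∫((-21*t - 27)/(t**3 - 9*t)) dt by partial fractions, (-21*t - 27)/(t**3 - 9*t) = 2/(t + 3) - 5/(t - 3) + 3/t: now ∫(3/t) dt + ∫(-5/(t - 3)) dt + ∫(2/(t + 3)) dt.
Step 2. Evaluate the standard form [assuming t > 3]: now -5*log(t - 3) + ∫(3/t) dt + ∫(2/(t + 3)) dt.
Step 3. Evaluate the standard form [assuming t > -3]: now -5*log(t - 3) + 2*log(t + 3) + ∫(3/t) dt.
Step 4. Evaluate the standard form [assuming t > 0]: now 3*log(t) - 5*log(t - 3) + 2*log(t + 3).
Answer: 3*log(t) - 5*log(t - 3) + 2*log(t + 3).


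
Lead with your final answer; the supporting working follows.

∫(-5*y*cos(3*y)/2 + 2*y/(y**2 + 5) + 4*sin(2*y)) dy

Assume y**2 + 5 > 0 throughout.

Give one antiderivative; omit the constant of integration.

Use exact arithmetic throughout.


The answer is -5*y*sin(3*y)/6 + log(y**2 + 5) - 2*cos(2*y) - 5*cos(3*y)/18.
Step 1. Rewrite: now ∫(2*y/(y**2 + 5)) dy + ∫(-5*y*cos(3*y)/2) dy + ∫(4*sin(2*y)) dy.
Step 2. Integrate ∫(-5*y*cos(3*y)/2) dy by parts with u = y, dv = (-5*cos(3*y)/2) dy, so v = -5*sin(3*y)/6: now -5*y*sin(3*y)/6 + ∫(2*y/(y**2 + 5)) dy + ∫(4*sin(2*y)) dy + ∫(5*sin(3*y)/6) dy.
Step 3. Evaluate the standard form: now -5*y*sin(3*y)/6 - 5*cos(3*y)/18 + ∫(2*y/(y**2 + 5)) dy + ∫(4*sin(2*y)) dy.
Step 4. Evaluate the standard form: now -5*y*sin(3*y)/6 - 2*cos(2*y) - 5*cos(3*y)/18 + ∫(2*y/(y**2 + 5)) dy.
Step 5. Substitute u = y**2 + 5, turning ∫(2*y/(y**2 + 5)) dy into ∫(1/u) du: now -5*y*sin(3*y)/6 - 2*cos(2*y) - 5*cos(3*y)/18 + ∫(1/u) du.
Step 6. Evaluate the standard form [assuming u > 0]: now -5*y*sin(3*y)/6 + log(u) - 2*cos(2*y) - 5*cos(3*y)/18.
Step 7. Substitute back u = y**2 + 5: now -5*y*sin(3*y)/6 + log(y**2 + 5) - 2*cos(2*y) - 5*cos(3*y)/18.
Answer: -5*y*sin(3*y)/6 + log(y**2 + 5) - 2*cos(2*y) - 5*cos(3*y)/18.


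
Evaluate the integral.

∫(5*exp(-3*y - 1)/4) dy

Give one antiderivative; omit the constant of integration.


Answer: -5*exp(-3*y - 1)/12.


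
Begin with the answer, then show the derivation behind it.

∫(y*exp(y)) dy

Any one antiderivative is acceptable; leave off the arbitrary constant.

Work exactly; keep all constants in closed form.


The answer is y*exp(y) - exp(y).
Step 1. Integrate ∫(y*exp(y)) dy by parts with u = y, dv = (exp(y)) dy, so v = exp(y): now y*exp(y) + ∫(-exp(y)) dy.
Step 2. Evaluate the standard form: now y*exp(y) - exp(y).
Answer: y*exp(y) - exp(y).


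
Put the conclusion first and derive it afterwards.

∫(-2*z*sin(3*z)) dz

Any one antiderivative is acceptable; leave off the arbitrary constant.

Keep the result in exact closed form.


The answer is 2*z*cos(3*z)/3 - 2*sin(3*z)/9.
Step 1. Integrate ∫(-2*z*sin(3*z)) dz by parts with u = z, dv = (-2*sin(3*z)) dz, so v = 2*cos(3*z)/3: now 2*z*cos(3*z)/3 + ∫(-2*cos(3*z)/3) dz.
Step 2. Evaluate the standard form: now 2*z*cos(3*z)/3 - 2*sin(3*z)/9.
Answer: 2*z*cos(3*z)/3 - 2*sin(3*z)/9.


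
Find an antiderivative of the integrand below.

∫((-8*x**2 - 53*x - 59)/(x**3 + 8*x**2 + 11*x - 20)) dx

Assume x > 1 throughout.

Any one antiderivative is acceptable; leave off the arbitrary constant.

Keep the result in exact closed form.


Answer: -4*log(x - 1) - 5*log(x + 4) + log(x + 5).


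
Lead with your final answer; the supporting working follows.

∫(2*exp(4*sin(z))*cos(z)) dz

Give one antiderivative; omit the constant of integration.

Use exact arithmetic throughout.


The answer is exp(4*sin(z))/2.
Step 1. Substitute u = sin(z), turning ∫(2*exp(4*sin(z))*cos(z)) dz into ∫(2*exp(4*u)) du: now ∫(2*exp(4*u)) du.
Step 2. Evaluate the standard form: now exp(4*u)/2.
Step 3. Substitute back u = sin(z): now exp(4*sin(z))/2.
Answer: exp(4*sin(z))/2.


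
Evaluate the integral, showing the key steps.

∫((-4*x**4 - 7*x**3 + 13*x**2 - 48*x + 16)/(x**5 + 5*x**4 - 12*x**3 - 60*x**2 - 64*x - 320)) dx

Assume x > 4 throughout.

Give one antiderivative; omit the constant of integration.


Step 1. Decompose ∫((-4*x**4 - 7*x**3 + 13*x**2 - 48*x + 16)/(x**5 + 5*x**4 - 12*x**3 - 60*x**2 - 64*x - 320)) dx by partial fractions, (-4*x**4 - 7*x**3 + 13*x**2 - 48*x + 16)/(x**5 + 5*x**4 - 12*x**3 - 60*x**2 - 64*x - 320) = 1/(x**2 + 4) - 4/(x + 5) + 1/(x + 4) - 1/(x - 4): now ∫(-1/(x - 4)) dx + ∫(1/(x + 4)) dx + ∫(-4/(x + 5)) dx + ∫(1/(x**2 + 4)) dx.
Step 2. Evaluate the standard form [assuming x > -5]: now -4*log(x + 5) + ∫(-1/(x - 4)) dx + ∫(1/(x + 4)) dx + ∫(1/(x**2 + 4)) dx.
Step 3. Evaluate the standard form [assuming x > 4]: now -log(x - 4) - 4*log(x + 5) + ∫(1/(x + 4)) dx + ∫(1/(x**2 + 4)) dx.
Step 4. Evaluate the standard form [assuming x > -4]: now -log(x - 4) + log(x + 4) - 4*log(x + 5) + ∫(1/(x**2 + 4)) dx.
Step 5. Evaluate the standard form: now -log(x - 4) + log(x + 4) - 4*log(x + 5) + atan(x/2)/2.
Answer: -log(x - 4) + log(x + 4) - 4*log(x + 5) + atan(x/2)/2.


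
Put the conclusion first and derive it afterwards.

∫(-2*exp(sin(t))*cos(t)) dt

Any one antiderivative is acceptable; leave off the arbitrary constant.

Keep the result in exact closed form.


The answer is -2*exp(sin(t)).
Step 1. Substitute u = sin(t), turning ∫(-2*exp(sin(t))*cos(t)) dt into ∫(-2*exp(u)) du: now ∫(-2*exp(u)) du.
Step 2. Evaluate the standard form: now -2*exp(u).
Step 3. Substitute back u = sin(t): now -2*exp(sin(t)).
Answer: -2*exp(sin(t)).


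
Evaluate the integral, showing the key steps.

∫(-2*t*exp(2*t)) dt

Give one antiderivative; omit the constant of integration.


Step 1. Integrate ∫(-2*t*exp(2*t)) dt by parts with u = t, dv = (-2*exp(2*t)) dt, so v = -exp(2*t): now -t*exp(2*t) + ∫(exp(2*t)) dt.
Step 2. Evaluate the standard form: now -t*exp(2*t) + exp(2*t)/2.
Answer: -t*exp(2*t) + exp(2*t)/2.


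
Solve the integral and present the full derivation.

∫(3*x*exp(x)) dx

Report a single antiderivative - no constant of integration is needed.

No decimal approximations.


Step 1. Integrate ∫(3*x*exp(x)) dx by parts with u = x, dv = (3*exp(x)) dx, so v = 3*exp(x): now 3*x*exp(x) + ∫(-3*exp(x)) dx.
Step 2. Evaluate the standard form: now 3*x*exp(x) - 3*exp(x).
Answer: 3*x*exp(x) - 3*exp(x).


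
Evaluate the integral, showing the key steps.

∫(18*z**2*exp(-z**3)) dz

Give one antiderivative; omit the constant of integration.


Step 1. Substitute u = z**3, turning ∫(18*z**2*exp(-z**3)) dz into ∫(6*exp(-u)) du: now ∫(6*exp(-u)) du.
Step 2. Evaluate the standard form: now -6*exp(-u).
Step 3. Substitute back u = z**3: now -6*exp(-z**3).
Answer: -6*exp(-z**3).


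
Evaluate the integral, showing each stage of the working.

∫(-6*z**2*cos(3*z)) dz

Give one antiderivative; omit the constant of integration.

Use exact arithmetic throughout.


Step 1. Integrate ∫(-6*z**2*cos(3*z)) dz by parts with u = z**2, dv = (-6*cos(3*z)) dz, so v = -2*sin(3*z): now -2*z**2*sin(3*z) + ∫(4*z*sin(3*z)) dz.
Step 2. Integrate ∫(4*z*sin(3*z)) dz by parts with u = z, dv = (4*sin(3*z)) dz, so v = -4*cos(3*z)/3: now -2*z**2*sin(3*z) - 4*z*cos(3*z)/3 + ∫(4*cos(3*z)/3) dz.
Step 3. Evaluate the standard form: now -2*z**2*sin(3*z) - 4*z*cos(3*z)/3 + 4*sin(3*z)/9.
Answer: -2*z**2*sin(3*z) - 4*z*cos(3*z)/3 + 4*sin(3*z)/9.
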